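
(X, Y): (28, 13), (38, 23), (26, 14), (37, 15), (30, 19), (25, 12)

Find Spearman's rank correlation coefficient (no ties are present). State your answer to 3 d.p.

0.886

Rank X: 3, 6, 2, 5, 4, 1
Rank Y: 2, 6, 3, 4, 5, 1
d = rank(X) − rank(Y): 1, 0, -1, 1, -1, 0; Σd² = 4
ρ = 1 − 6Σd² / [n(n²−1)] = 1 − 6×4 / (6×35) = 1 − 24/210 ≈ 0.886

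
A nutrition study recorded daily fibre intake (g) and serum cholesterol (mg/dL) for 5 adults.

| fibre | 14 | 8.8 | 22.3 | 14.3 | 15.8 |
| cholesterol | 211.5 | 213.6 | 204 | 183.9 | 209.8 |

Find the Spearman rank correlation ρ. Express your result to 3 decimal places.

Rank fibre: 2, 1, 5, 3, 4
Rank cholesterol: 4, 5, 2, 1, 3
d = rank(fibre) − rank(cholesterol): -2, -4, 3, 2, 1; Σd² = 34
ρ = 1 − 6Σd² / [n(n²−1)] = 1 − 6×34 / (5×24) = 1 − 204/120 ≈ -0.700

-0.700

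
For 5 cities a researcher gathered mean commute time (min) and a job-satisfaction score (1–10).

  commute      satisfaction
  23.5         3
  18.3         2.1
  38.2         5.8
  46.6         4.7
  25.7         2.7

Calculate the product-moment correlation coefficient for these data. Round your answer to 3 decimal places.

0.861

n = 5, Σx = 152.3, Σy = 18.3, Σx² = 5178.43, Σy² = 76.43, Σxy = 618.9
nΣxy − ΣxΣy = 3094.5 − 2787.09 = 307.41
nΣx² − (Σx)² = 25892.15 − 23195.29 = 2696.86; nΣy² − (Σy)² = 382.15 − 334.89 = 47.26
r = 307.41 / √(2696.86 × 47.26) = 307.41 / 357.0064 ≈ 0.861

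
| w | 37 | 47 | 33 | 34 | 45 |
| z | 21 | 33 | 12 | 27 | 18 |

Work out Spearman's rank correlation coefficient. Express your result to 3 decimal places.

Rank w: 3, 5, 1, 2, 4
Rank z: 3, 5, 1, 4, 2
d = rank(w) − rank(z): 0, 0, 0, -2, 2; Σd² = 8
ρ = 1 − 6Σd² / [n(n²−1)] = 1 − 6×8 / (5×24) = 1 − 48/120 ≈ 0.600

0.600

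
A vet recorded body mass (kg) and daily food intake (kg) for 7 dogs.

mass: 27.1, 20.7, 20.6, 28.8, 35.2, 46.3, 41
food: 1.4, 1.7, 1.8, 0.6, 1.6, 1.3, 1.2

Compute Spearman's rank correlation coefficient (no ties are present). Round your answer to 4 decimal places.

-0.6786

Rank mass: 3, 2, 1, 4, 5, 7, 6
Rank food: 4, 6, 7, 1, 5, 3, 2
d = rank(mass) − rank(food): -1, -4, -6, 3, 0, 4, 4; Σd² = 94
ρ = 1 − 6Σd² / [n(n²−1)] = 1 − 6×94 / (7×48) = 1 − 564/336 ≈ -0.6786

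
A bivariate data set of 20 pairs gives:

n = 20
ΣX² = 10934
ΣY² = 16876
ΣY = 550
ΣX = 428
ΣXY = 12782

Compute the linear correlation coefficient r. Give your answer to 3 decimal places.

r = (nΣXY − ΣXΣY) / √[(nΣX² − (ΣX)²)(nΣY² − (ΣY)²)]
Numerator: 20×12782 − 428×550 = 20240
Denominator: √[(218680 − 183184)(337520 − 302500)] = √[35496 × 35020] = 35257.1967
r = 20240 / 35257.1967 ≈ 0.574

0.574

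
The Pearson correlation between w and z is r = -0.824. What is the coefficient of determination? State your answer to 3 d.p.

r² = (-0.824)² = 0.679

0.679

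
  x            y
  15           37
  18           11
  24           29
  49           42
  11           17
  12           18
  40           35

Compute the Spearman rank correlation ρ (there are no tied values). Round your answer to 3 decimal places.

Rank x: 3, 4, 5, 7, 1, 2, 6
Rank y: 6, 1, 4, 7, 2, 3, 5
d = rank(x) − rank(y): -3, 3, 1, 0, -1, -1, 1; Σd² = 22
ρ = 1 − 6Σd² / [n(n²−1)] = 1 − 6×22 / (7×48) = 1 − 132/336 ≈ 0.607

0.607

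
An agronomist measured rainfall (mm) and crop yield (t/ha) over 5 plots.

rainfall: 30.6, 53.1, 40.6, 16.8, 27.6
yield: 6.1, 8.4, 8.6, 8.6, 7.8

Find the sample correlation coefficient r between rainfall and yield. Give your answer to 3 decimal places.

0.153

n = 5, Σx = 168.7, Σy = 39.5, Σx² = 6448.33, Σy² = 316.53, Σxy = 1341.62
nΣxy − ΣxΣy = 6708.1 − 6663.65 = 44.45
nΣx² − (Σx)² = 32241.65 − 28459.69 = 3781.96; nΣy² − (Σy)² = 1582.65 − 1560.25 = 22.4
r = 44.45 / √(3781.96 × 22.4) = 44.45 / 291.0600 ≈ 0.153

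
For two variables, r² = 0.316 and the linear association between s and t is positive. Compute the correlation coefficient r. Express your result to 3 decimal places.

0.562

|r| = √0.316 = 0.562
The association is positive, so r = 0.562.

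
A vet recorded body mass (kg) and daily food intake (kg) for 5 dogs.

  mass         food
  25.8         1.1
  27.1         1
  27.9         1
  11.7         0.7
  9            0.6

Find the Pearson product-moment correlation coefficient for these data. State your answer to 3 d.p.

0.963

n = 5, Σx = 101.5, Σy = 4.4, Σx² = 2396.35, Σy² = 4.06, Σxy = 96.97
nΣxy − ΣxΣy = 484.85 − 446.6 = 38.25
nΣx² − (Σx)² = 11981.75 − 10302.25 = 1679.5; nΣy² − (Σy)² = 20.3 − 19.36 = 0.94
r = 38.25 / √(1679.5 × 0.94) = 38.25 / 39.7332 ≈ 0.963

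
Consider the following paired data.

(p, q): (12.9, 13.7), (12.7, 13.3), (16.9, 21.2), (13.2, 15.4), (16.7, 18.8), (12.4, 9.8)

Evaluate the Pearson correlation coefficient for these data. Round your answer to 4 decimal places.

0.9282

n = 6, Σp = 84.8, Σq = 92.2, Σp² = 1220.2, Σq² = 1500.66, Σpq = 1342.68
nΣpq − ΣpΣq = 8056.08 − 7818.56 = 237.52
nΣp² − (Σp)² = 7321.2 − 7191.04 = 130.16; nΣq² − (Σq)² = 9003.96 − 8500.84 = 503.12
r = 237.52 / √(130.16 × 503.12) = 237.52 / 255.9025 ≈ 0.9282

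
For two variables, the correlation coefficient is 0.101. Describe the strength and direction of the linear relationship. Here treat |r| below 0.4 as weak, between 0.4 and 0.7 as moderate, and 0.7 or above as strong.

r = 0.101 > 0 so the relationship is positive.
|r| = 0.101, which falls in the weak range.

weak positive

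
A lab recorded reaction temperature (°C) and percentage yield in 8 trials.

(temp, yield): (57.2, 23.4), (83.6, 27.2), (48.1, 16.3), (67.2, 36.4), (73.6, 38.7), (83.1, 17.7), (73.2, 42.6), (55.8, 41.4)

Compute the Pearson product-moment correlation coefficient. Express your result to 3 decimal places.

n = 8, Σx = 541.8, Σy = 243.7, Σx² = 37884.7, Σy² = 8217.75, Σxy = 16590.14
nΣxy − ΣxΣy = 132721.12 − 132036.66 = 684.46
nΣx² − (Σx)² = 303077.6 − 293547.24 = 9530.36; nΣy² − (Σy)² = 65742 − 59389.69 = 6352.31
r = 684.46 / √(9530.36 × 6352.31) = 684.46 / 7780.7327 ≈ 0.088

0.088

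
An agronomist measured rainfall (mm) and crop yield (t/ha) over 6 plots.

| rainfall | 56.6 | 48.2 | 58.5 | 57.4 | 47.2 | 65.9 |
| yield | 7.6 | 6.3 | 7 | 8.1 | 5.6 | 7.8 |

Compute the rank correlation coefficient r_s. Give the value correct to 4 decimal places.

Rank rainfall: 3, 2, 5, 4, 1, 6
Rank yield: 4, 2, 3, 6, 1, 5
d = rank(rainfall) − rank(yield): -1, 0, 2, -2, 0, 1; Σd² = 10
ρ = 1 − 6Σd² / [n(n²−1)] = 1 − 6×10 / (6×35) = 1 − 60/210 ≈ 0.7143

0.7143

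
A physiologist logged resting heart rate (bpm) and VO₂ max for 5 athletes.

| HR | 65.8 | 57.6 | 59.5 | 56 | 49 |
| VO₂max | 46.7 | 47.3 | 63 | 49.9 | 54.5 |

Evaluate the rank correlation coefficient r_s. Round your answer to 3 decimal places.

Rank HR: 5, 3, 4, 2, 1
Rank VO₂max: 1, 2, 5, 3, 4
d = rank(HR) − rank(VO₂max): 4, 1, -1, -1, -3; Σd² = 28
ρ = 1 − 6Σd² / [n(n²−1)] = 1 − 6×28 / (5×24) = 1 − 168/120 ≈ -0.400

-0.400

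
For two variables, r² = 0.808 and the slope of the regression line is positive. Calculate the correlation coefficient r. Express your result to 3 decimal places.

|r| = √0.808 = 0.899
The association is positive, so r = 0.899.

0.899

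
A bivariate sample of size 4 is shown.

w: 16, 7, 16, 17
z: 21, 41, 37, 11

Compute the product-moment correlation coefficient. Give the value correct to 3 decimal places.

n = 4, Σw = 56, Σz = 110, Σw² = 850, Σz² = 3612, Σwz = 1402
nΣwz − ΣwΣz = 5608 − 6160 = -552
nΣw² − (Σw)² = 3400 − 3136 = 264; nΣz² − (Σz)² = 14448 − 12100 = 2348
r = -552 / √(264 × 2348) = -552 / 787.3195 ≈ -0.701

-0.701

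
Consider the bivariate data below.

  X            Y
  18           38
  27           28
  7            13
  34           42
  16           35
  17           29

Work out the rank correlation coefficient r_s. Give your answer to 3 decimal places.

Rank X: 4, 5, 1, 6, 2, 3
Rank Y: 5, 2, 1, 6, 4, 3
d = rank(X) − rank(Y): -1, 3, 0, 0, -2, 0; Σd² = 14
ρ = 1 − 6Σd² / [n(n²−1)] = 1 − 6×14 / (6×35) = 1 − 84/210 ≈ 0.600

0.600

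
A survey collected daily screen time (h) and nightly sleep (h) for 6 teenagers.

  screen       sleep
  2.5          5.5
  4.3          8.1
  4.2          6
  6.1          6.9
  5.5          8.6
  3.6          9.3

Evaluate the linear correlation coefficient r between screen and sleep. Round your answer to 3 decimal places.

n = 6, Σx = 26.2, Σy = 44.4, Σx² = 122.8, Σy² = 339.92, Σxy = 196.65
nΣxy − ΣxΣy = 1179.9 − 1163.28 = 16.62
nΣx² − (Σx)² = 736.8 − 686.44 = 50.36; nΣy² − (Σy)² = 2039.52 − 1971.36 = 68.16
r = 16.62 / √(50.36 × 68.16) = 16.62 / 58.5879 ≈ 0.284

0.284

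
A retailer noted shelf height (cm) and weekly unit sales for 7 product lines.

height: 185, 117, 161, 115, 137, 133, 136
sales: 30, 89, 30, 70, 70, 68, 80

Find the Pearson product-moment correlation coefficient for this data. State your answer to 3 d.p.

-0.885

n = 7, Σx = 984, Σy = 437, Σx² = 142014, Σy² = 30545, Σxy = 58357
nΣxy − ΣxΣy = 408499 − 430008 = -21509
nΣx² − (Σx)² = 994098 − 968256 = 25842; nΣy² − (Σy)² = 213815 − 190969 = 22846
r = -21509 / √(25842 × 22846) = -21509 / 24297.8668 ≈ -0.885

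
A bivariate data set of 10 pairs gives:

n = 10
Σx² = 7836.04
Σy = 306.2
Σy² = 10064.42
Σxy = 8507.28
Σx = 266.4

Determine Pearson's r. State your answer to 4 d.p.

0.4908

r = (nΣxy − ΣxΣy) / √[(nΣx² − (Σx)²)(nΣy² − (Σy)²)]
Numerator: 10×8507.28 − 266.4×306.2 = 3501.12
Denominator: √[(78360.4 − 70968.96)(100644.2 − 93758.44)] = √[7391.44 × 6885.76] = 7134.1210
r = 3501.12 / 7134.1210 ≈ 0.4908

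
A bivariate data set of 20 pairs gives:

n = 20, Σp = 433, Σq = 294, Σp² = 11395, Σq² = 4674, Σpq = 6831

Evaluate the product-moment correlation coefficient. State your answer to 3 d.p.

r = (nΣpq − ΣpΣq) / √[(nΣp² − (Σp)²)(nΣq² − (Σq)²)]
Numerator: 20×6831 − 433×294 = 9318
Denominator: √[(227900 − 187489)(93480 − 86436)] = √[40411 × 7044] = 16871.7244
r = 9318 / 16871.7244 ≈ 0.552

0.552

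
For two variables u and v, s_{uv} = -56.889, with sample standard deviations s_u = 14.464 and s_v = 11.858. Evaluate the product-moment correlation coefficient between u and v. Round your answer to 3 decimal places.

-0.332

r = Cov(u,v) / (s_u · s_v) = -56.889 / (14.464 × 11.858)
  = -56.889 / 171.5141 ≈ -0.332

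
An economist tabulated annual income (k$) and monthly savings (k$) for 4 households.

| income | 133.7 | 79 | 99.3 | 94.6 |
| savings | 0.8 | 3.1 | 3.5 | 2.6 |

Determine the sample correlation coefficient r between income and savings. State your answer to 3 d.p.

n = 4, Σx = 406.6, Σy = 10, Σx² = 42926.34, Σy² = 29.26, Σxy = 945.37
nΣxy − ΣxΣy = 3781.48 − 4066 = -284.52
nΣx² − (Σx)² = 171705.36 − 165323.56 = 6381.8; nΣy² − (Σy)² = 117.04 − 100 = 17.04
r = -284.52 / √(6381.8 × 17.04) = -284.52 / 329.7664 ≈ -0.863

-0.863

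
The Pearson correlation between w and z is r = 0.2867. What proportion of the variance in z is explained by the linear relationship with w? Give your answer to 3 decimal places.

r² = (0.2867)² = 0.082

0.082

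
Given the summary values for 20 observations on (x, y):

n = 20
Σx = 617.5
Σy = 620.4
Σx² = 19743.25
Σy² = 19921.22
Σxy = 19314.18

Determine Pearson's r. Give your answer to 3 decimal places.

r = (nΣxy − ΣxΣy) / √[(nΣx² − (Σx)²)(nΣy² − (Σy)²)]
Numerator: 20×19314.18 − 617.5×620.4 = 3186.6
Denominator: √[(394865 − 381306.25)(398424.4 − 384896.16)] = √[13558.75 × 13528.24] = 13543.4864
r = 3186.6 / 13543.4864 ≈ 0.235

0.235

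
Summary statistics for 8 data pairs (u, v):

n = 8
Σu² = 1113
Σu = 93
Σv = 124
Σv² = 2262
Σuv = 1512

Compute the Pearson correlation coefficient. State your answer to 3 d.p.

0.677

r = (nΣuv − ΣuΣv) / √[(nΣu² − (Σu)²)(nΣv² − (Σv)²)]
Numerator: 8×1512 − 93×124 = 564
Denominator: √[(8904 − 8649)(18096 − 15376)] = √[255 × 2720] = 832.8265
r = 564 / 832.8265 ≈ 0.677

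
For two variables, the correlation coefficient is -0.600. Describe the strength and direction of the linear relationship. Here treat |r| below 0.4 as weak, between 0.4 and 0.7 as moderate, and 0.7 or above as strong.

r = -0.600 < 0 so the relationship is negative.
|r| = 0.600, which falls in the moderate range.

moderate negative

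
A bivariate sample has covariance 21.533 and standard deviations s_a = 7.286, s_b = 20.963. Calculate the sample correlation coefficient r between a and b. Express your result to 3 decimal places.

r = Cov(a,b) / (s_a · s_b) = 21.533 / (7.286 × 20.963)
  = 21.533 / 152.7364 ≈ 0.141

0.141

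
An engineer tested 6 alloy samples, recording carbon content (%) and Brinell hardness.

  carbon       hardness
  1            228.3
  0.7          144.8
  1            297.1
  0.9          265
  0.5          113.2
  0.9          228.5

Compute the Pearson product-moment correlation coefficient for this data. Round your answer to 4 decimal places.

n = 6, Σx = 5, Σy = 1276.9, Σx² = 4.36, Σy² = 296607.83, Σxy = 1127.51
nΣxy − ΣxΣy = 6765.06 − 6384.5 = 380.56
nΣx² − (Σx)² = 26.16 − 25 = 1.16; nΣy² − (Σy)² = 1779646.98 − 1630473.61 = 149173.37
r = 380.56 / √(1.16 × 149173.37) = 380.56 / 415.9821 ≈ 0.9148

0.9148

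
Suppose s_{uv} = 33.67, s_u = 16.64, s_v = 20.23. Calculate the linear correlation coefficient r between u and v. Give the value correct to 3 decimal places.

r = Cov(u,v) / (s_u · s_v) = 33.67 / (16.64 × 20.23)
  = 33.67 / 336.6272 ≈ 0.100

0.100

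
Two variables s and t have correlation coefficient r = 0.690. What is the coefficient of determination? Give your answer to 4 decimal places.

0.4761

r² = (0.690)² = 0.4761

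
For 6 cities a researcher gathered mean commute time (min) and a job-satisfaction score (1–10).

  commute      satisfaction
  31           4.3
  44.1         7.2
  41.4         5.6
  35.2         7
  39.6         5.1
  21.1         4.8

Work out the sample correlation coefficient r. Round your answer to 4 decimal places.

n = 6, Σx = 212.4, Σy = 34, Σx² = 7872.18, Σy² = 199.74, Σxy = 1232.3
nΣxy − ΣxΣy = 7393.8 − 7221.6 = 172.2
nΣx² − (Σx)² = 47233.08 − 45113.76 = 2119.32; nΣy² − (Σy)² = 1198.44 − 1156 = 42.44
r = 172.2 / √(2119.32 × 42.44) = 172.2 / 299.9066 ≈ 0.5742

0.5742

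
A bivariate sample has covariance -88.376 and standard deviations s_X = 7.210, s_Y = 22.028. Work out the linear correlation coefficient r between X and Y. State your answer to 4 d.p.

r = Cov(X,Y) / (s_X · s_Y) = -88.376 / (7.210 × 22.028)
  = -88.376 / 158.8219 ≈ -0.5564

-0.5564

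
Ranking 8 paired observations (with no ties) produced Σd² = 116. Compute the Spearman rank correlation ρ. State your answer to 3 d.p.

ρ = 1 − 6Σd² / [n(n²−1)] = 1 − 6×116 / (8×63)
  = 1 − 696/504 = 1 − 1.3810 ≈ -0.381

-0.381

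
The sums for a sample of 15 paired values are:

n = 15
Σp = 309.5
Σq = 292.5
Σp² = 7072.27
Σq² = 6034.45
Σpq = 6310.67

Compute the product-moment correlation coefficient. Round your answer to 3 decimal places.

r = (nΣpq − ΣpΣq) / √[(nΣp² − (Σp)²)(nΣq² − (Σq)²)]
Numerator: 15×6310.67 − 309.5×292.5 = 4131.3
Denominator: √[(106084.05 − 95790.25)(90516.75 − 85556.25)] = √[10293.8 × 4960.5] = 7145.7956
r = 4131.3 / 7145.7956 ≈ 0.578

0.578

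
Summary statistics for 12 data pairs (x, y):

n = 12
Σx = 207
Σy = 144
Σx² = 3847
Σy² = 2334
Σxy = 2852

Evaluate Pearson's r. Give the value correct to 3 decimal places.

r = (nΣxy − ΣxΣy) / √[(nΣx² − (Σx)²)(nΣy² − (Σy)²)]
Numerator: 12×2852 − 207×144 = 4416
Denominator: √[(46164 − 42849)(28008 − 20736)] = √[3315 × 7272] = 4909.8554
r = 4416 / 4909.8554 ≈ 0.899

0.899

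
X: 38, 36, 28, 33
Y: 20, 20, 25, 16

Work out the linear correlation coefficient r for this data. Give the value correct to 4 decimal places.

n = 4, ΣX = 135, ΣY = 81, ΣX² = 4613, ΣY² = 1681, ΣXY = 2708
nΣXY − ΣXΣY = 10832 − 10935 = -103
nΣX² − (ΣX)² = 18452 − 18225 = 227; nΣY² − (ΣY)² = 6724 − 6561 = 163
r = -103 / √(227 × 163) = -103 / 192.3564 ≈ -0.5355

-0.5355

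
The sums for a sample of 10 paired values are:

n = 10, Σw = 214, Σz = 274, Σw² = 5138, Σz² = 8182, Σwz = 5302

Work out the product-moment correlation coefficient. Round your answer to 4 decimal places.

-0.9152

r = (nΣwz − ΣwΣz) / √[(nΣw² − (Σw)²)(nΣz² − (Σz)²)]
Numerator: 10×5302 − 214×274 = -5616
Denominator: √[(51380 − 45796)(81820 − 75076)] = √[5584 × 6744] = 6136.6519
r = -5616 / 6136.6519 ≈ -0.9152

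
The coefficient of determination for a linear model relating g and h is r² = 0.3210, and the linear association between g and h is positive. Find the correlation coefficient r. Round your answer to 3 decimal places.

|r| = √0.3210 = 0.567
The association is positive, so r = 0.567.

0.567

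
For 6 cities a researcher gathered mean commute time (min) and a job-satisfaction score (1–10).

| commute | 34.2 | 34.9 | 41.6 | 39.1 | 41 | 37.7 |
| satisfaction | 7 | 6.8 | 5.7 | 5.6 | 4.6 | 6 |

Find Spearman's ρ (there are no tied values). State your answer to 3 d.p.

Rank commute: 1, 2, 6, 4, 5, 3
Rank satisfaction: 6, 5, 3, 2, 1, 4
d = rank(commute) − rank(satisfaction): -5, -3, 3, 2, 4, -1; Σd² = 64
ρ = 1 − 6Σd² / [n(n²−1)] = 1 − 6×64 / (6×35) = 1 − 384/210 ≈ -0.829

-0.829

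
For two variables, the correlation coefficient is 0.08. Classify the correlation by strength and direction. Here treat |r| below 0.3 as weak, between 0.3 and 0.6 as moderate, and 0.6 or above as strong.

r = 0.08 > 0 so the relationship is positive.
|r| = 0.08, which falls in the weak range.

weak positive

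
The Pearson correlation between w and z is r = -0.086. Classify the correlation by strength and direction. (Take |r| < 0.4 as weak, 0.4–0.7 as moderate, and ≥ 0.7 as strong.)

r = -0.086 < 0 so the relationship is negative.
|r| = 0.086, which falls in the weak range.

weak negative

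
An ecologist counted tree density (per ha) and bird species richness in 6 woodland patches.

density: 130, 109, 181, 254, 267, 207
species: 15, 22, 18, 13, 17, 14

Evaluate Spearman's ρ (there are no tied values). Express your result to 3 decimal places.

-0.543

Rank density: 2, 1, 3, 5, 6, 4
Rank species: 3, 6, 5, 1, 4, 2
d = rank(density) − rank(species): -1, -5, -2, 4, 2, 2; Σd² = 54
ρ = 1 − 6Σd² / [n(n²−1)] = 1 − 6×54 / (6×35) = 1 − 324/210 ≈ -0.543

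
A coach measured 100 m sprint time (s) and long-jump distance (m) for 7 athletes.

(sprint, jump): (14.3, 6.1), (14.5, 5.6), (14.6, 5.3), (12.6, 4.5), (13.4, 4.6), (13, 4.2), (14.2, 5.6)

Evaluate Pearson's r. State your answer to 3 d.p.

n = 7, Σx = 96.6, Σy = 35.9, Σx² = 1336.86, Σy² = 187.07, Σxy = 498.27
nΣxy − ΣxΣy = 3487.89 − 3467.94 = 19.95
nΣx² − (Σx)² = 9358.02 − 9331.56 = 26.46; nΣy² − (Σy)² = 1309.49 − 1288.81 = 20.68
r = 19.95 / √(26.46 × 20.68) = 19.95 / 23.3922 ≈ 0.853

0.853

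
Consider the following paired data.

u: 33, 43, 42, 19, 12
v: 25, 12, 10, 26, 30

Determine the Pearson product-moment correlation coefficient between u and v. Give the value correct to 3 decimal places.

-0.913

n = 5, Σu = 149, Σv = 103, Σu² = 5207, Σv² = 2445, Σuv = 2615
nΣuv − ΣuΣv = 13075 − 15347 = -2272
nΣu² − (Σu)² = 26035 − 22201 = 3834; nΣv² − (Σv)² = 12225 − 10609 = 1616
r = -2272 / √(3834 × 1616) = -2272 / 2489.1251 ≈ -0.913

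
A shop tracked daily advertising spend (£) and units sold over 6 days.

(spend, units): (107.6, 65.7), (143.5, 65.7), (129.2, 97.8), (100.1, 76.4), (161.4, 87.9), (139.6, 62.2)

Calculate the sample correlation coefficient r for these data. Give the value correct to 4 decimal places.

n = 6, Σx = 781.4, Σy = 455.7, Σx² = 104420.78, Σy² = 35630.03, Σxy = 59650.85
nΣxy − ΣxΣy = 357905.1 − 356083.98 = 1821.12
nΣx² − (Σx)² = 626524.68 − 610585.96 = 15938.72; nΣy² − (Σy)² = 213780.18 − 207662.49 = 6117.69
r = 1821.12 / √(15938.72 × 6117.69) = 1821.12 / 9874.6214 ≈ 0.1844

0.1844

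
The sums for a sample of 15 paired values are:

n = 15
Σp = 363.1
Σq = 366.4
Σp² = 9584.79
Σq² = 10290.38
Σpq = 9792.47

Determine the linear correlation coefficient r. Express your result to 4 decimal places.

r = (nΣpq − ΣpΣq) / √[(nΣp² − (Σp)²)(nΣq² − (Σq)²)]
Numerator: 15×9792.47 − 363.1×366.4 = 13847.21
Denominator: √[(143771.85 − 131841.61)(154355.7 − 134248.96)] = √[11930.24 × 20106.74] = 15488.0029
r = 13847.21 / 15488.0029 ≈ 0.8941

0.8941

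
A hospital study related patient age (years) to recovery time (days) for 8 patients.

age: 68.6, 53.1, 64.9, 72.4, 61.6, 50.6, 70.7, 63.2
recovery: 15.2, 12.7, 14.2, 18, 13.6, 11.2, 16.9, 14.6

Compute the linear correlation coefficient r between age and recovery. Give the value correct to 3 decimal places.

n = 8, Σx = 505.1, Σy = 116.4, Σx² = 32326.99, Σy² = 1727.14, Σxy = 7463.9
nΣxy − ΣxΣy = 59711.2 − 58793.64 = 917.56
nΣx² − (Σx)² = 258615.92 − 255126.01 = 3489.91; nΣy² − (Σy)² = 13817.12 − 13548.96 = 268.16
r = 917.56 / √(3489.91 × 268.16) = 917.56 / 967.3956 ≈ 0.948

0.948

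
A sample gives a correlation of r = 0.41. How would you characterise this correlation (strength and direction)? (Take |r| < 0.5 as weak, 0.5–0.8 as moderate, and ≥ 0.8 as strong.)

weak positive

r = 0.41 > 0 so the relationship is positive.
|r| = 0.41, which falls in the weak range.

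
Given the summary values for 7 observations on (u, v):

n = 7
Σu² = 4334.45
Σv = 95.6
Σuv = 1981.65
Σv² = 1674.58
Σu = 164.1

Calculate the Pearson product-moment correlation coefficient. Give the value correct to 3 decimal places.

-0.612

r = (nΣuv − ΣuΣv) / √[(nΣu² − (Σu)²)(nΣv² − (Σv)²)]
Numerator: 7×1981.65 − 164.1×95.6 = -1816.41
Denominator: √[(30341.15 − 26928.81)(11722.06 − 9139.36)] = √[3412.34 × 2582.7] = 2968.6782
r = -1816.41 / 2968.6782 ≈ -0.612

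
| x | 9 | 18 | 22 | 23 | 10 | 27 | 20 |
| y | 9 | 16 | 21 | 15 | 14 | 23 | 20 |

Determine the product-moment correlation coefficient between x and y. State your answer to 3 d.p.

0.839

n = 7, Σx = 129, Σy = 118, Σx² = 2647, Σy² = 2128, Σxy = 2337
nΣxy − ΣxΣy = 16359 − 15222 = 1137
nΣx² − (Σx)² = 18529 − 16641 = 1888; nΣy² − (Σy)² = 14896 − 13924 = 972
r = 1137 / √(1888 × 972) = 1137 / 1354.6719 ≈ 0.839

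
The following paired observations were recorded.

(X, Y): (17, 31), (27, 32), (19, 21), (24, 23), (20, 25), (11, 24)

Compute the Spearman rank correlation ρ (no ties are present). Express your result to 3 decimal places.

Rank X: 2, 6, 3, 5, 4, 1
Rank Y: 5, 6, 1, 2, 4, 3
d = rank(X) − rank(Y): -3, 0, 2, 3, 0, -2; Σd² = 26
ρ = 1 − 6Σd² / [n(n²−1)] = 1 − 6×26 / (6×35) = 1 − 156/210 ≈ 0.257

0.257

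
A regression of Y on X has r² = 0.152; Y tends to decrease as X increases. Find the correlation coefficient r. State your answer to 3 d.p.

|r| = √0.152 = 0.390
The association is negative, so r = −0.390.

-0.390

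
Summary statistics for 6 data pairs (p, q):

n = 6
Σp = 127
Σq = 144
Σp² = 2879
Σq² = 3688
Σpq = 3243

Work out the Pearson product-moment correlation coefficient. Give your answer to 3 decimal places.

0.927

r = (nΣpq − ΣpΣq) / √[(nΣp² − (Σp)²)(nΣq² − (Σq)²)]
Numerator: 6×3243 − 127×144 = 1170
Denominator: √[(17274 − 16129)(22128 − 20736)] = √[1145 × 1392] = 1262.4738
r = 1170 / 1262.4738 ≈ 0.927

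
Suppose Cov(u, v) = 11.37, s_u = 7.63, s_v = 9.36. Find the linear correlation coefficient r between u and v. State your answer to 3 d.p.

0.159

r = Cov(u,v) / (s_u · s_v) = 11.37 / (7.63 × 9.36)
  = 11.37 / 71.4168 ≈ 0.159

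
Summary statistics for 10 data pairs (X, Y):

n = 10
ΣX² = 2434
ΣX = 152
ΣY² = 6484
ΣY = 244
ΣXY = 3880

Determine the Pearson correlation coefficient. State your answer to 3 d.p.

r = (nΣXY − ΣXΣY) / √[(nΣX² − (ΣX)²)(nΣY² − (ΣY)²)]
Numerator: 10×3880 − 152×244 = 1712
Denominator: √[(24340 − 23104)(64840 − 59536)] = √[1236 × 5304] = 2560.4187
r = 1712 / 2560.4187 ≈ 0.669

0.669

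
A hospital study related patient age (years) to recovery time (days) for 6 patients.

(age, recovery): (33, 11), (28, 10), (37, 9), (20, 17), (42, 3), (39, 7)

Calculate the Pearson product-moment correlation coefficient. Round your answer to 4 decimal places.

n = 6, Σx = 199, Σy = 57, Σx² = 6927, Σy² = 649, Σxy = 1715
nΣxy − ΣxΣy = 10290 − 11343 = -1053
nΣx² − (Σx)² = 41562 − 39601 = 1961; nΣy² − (Σy)² = 3894 − 3249 = 645
r = -1053 / √(1961 × 645) = -1053 / 1124.6533 ≈ -0.9363

-0.9363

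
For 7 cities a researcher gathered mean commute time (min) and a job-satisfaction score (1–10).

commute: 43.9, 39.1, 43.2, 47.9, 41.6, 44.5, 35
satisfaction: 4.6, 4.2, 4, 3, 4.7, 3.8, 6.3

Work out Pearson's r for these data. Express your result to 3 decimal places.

n = 7, Σx = 295.2, Σy = 30.6, Σx² = 12552.48, Σy² = 140.02, Σxy = 1267.78
nΣxy − ΣxΣy = 8874.46 − 9033.12 = -158.66
nΣx² − (Σx)² = 87867.36 − 87143.04 = 724.32; nΣy² − (Σy)² = 980.14 − 936.36 = 43.78
r = -158.66 / √(724.32 × 43.78) = -158.66 / 178.0751 ≈ -0.891

-0.891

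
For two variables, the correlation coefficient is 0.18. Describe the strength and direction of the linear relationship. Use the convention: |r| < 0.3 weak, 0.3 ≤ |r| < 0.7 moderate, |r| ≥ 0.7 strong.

r = 0.18 > 0 so the relationship is positive.
|r| = 0.18, which falls in the weak range.

weak positive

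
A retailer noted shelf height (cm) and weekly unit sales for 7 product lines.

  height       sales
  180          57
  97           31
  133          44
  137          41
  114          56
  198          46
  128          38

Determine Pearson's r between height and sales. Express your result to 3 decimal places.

n = 7, Σx = 987, Σy = 313, Σx² = 146851, Σy² = 14523, Σxy = 45092
nΣxy − ΣxΣy = 315644 − 308931 = 6713
nΣx² − (Σx)² = 1027957 − 974169 = 53788; nΣy² − (Σy)² = 101661 − 97969 = 3692
r = 6713 / √(53788 × 3692) = 6713 / 14092.0295 ≈ 0.476

0.476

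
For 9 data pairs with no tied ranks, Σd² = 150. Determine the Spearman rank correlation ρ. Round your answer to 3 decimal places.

ρ = 1 − 6Σd² / [n(n²−1)] = 1 − 6×150 / (9×80)
  = 1 − 900/720 = 1 − 1.2500 ≈ -0.250

-0.250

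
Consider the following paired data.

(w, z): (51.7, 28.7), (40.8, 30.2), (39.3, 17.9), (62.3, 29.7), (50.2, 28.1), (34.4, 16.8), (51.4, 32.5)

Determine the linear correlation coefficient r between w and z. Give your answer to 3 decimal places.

n = 7, Σw = 330.1, Σz = 183.9, Σw² = 16108.67, Σz² = 5066.33, Σwz = 8928.77
nΣwz − ΣwΣz = 62501.39 − 60705.39 = 1796
nΣw² − (Σw)² = 112760.69 − 108966.01 = 3794.68; nΣz² − (Σz)² = 35464.31 − 33819.21 = 1645.1
r = 1796 / √(3794.68 × 1645.1) = 1796 / 2498.5252 ≈ 0.719

0.719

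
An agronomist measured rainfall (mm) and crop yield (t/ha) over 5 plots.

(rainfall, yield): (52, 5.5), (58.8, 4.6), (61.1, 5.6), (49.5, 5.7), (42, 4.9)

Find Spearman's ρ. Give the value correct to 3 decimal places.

0.000

Rank rainfall: 3, 4, 5, 2, 1
Rank yield: 3, 1, 4, 5, 2
d = rank(rainfall) − rank(yield): 0, 3, 1, -3, -1; Σd² = 20
ρ = 1 − 6Σd² / [n(n²−1)] = 1 − 6×20 / (5×24) = 1 − 120/120 ≈ 0.000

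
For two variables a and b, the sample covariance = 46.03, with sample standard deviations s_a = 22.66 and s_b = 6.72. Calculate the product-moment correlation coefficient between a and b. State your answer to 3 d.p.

r = Cov(a,b) / (s_a · s_b) = 46.03 / (22.66 × 6.72)
  = 46.03 / 152.2752 ≈ 0.302

0.302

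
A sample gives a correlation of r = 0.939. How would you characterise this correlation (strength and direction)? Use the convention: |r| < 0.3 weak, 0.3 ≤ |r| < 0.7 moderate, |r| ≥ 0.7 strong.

r = 0.939 > 0 so the relationship is positive.
|r| = 0.939, which falls in the strong range.

strong positive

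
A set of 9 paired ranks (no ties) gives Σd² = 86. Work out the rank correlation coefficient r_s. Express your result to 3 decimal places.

ρ = 1 − 6Σd² / [n(n²−1)] = 1 − 6×86 / (9×80)
  = 1 − 516/720 = 1 − 0.7167 ≈ 0.283

0.283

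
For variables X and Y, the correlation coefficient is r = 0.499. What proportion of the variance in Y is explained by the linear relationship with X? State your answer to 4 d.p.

r² = (0.499)² = 0.2490

0.2490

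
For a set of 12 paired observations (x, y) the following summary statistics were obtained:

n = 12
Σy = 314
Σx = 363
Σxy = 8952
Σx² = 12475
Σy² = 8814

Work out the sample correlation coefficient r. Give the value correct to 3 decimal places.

r = (nΣxy − ΣxΣy) / √[(nΣx² − (Σx)²)(nΣy² − (Σy)²)]
Numerator: 12×8952 − 363×314 = -6558
Denominator: √[(149700 − 131769)(105768 − 98596)] = √[17931 × 7172] = 11340.2439
r = -6558 / 11340.2439 ≈ -0.578

-0.578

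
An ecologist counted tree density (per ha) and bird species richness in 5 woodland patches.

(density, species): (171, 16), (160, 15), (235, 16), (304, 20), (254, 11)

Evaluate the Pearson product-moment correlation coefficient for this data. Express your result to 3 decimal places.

n = 5, Σx = 1124, Σy = 78, Σx² = 266998, Σy² = 1258, Σxy = 17770
nΣxy − ΣxΣy = 88850 − 87672 = 1178
nΣx² − (Σx)² = 1334990 − 1263376 = 71614; nΣy² − (Σy)² = 6290 − 6084 = 206
r = 1178 / √(71614 × 206) = 1178 / 3840.8962 ≈ 0.307

0.307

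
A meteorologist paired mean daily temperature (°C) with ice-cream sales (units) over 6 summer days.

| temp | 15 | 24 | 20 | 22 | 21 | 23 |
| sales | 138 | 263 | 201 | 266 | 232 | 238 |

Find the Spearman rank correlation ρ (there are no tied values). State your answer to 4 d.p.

Rank temp: 1, 6, 2, 4, 3, 5
Rank sales: 1, 5, 2, 6, 3, 4
d = rank(temp) − rank(sales): 0, 1, 0, -2, 0, 1; Σd² = 6
ρ = 1 − 6Σd² / [n(n²−1)] = 1 − 6×6 / (6×35) = 1 − 36/210 ≈ 0.8286

0.8286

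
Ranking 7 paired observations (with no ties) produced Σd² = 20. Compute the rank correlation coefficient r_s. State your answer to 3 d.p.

0.643

ρ = 1 − 6Σd² / [n(n²−1)] = 1 − 6×20 / (7×48)
  = 1 − 120/336 = 1 − 0.3571 ≈ 0.643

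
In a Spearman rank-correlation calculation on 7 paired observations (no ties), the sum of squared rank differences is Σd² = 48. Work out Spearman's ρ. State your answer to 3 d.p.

ρ = 1 − 6Σd² / [n(n²−1)] = 1 − 6×48 / (7×48)
  = 1 − 288/336 = 1 − 0.8571 ≈ 0.143

0.143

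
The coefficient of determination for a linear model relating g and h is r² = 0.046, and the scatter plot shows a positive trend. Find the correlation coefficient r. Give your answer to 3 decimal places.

|r| = √0.046 = 0.214
The association is positive, so r = 0.214.

0.214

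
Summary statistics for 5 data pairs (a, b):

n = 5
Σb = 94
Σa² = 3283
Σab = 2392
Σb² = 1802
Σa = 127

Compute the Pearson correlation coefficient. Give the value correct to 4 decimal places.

0.0986

r = (nΣab − ΣaΣb) / √[(nΣa² − (Σa)²)(nΣb² − (Σb)²)]
Numerator: 5×2392 − 127×94 = 22
Denominator: √[(16415 − 16129)(9010 − 8836)] = √[286 × 174] = 223.0785
r = 22 / 223.0785 ≈ 0.0986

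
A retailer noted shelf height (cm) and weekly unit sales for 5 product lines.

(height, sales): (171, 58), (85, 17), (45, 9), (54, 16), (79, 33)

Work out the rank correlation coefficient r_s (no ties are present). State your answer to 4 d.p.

Rank height: 5, 4, 1, 2, 3
Rank sales: 5, 3, 1, 2, 4
d = rank(height) − rank(sales): 0, 1, 0, 0, -1; Σd² = 2
ρ = 1 − 6Σd² / [n(n²−1)] = 1 − 6×2 / (5×24) = 1 − 12/120 ≈ 0.9000

0.9000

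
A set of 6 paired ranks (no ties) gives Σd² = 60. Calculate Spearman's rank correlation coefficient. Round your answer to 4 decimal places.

-0.7143

ρ = 1 − 6Σd² / [n(n²−1)] = 1 − 6×60 / (6×35)
  = 1 − 360/210 = 1 − 1.71429 ≈ -0.7143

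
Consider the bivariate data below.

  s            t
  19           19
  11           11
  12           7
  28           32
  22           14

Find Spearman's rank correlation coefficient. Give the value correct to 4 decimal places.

0.8000

Rank s: 3, 1, 2, 5, 4
Rank t: 4, 2, 1, 5, 3
d = rank(s) − rank(t): -1, -1, 1, 0, 1; Σd² = 4
ρ = 1 − 6Σd² / [n(n²−1)] = 1 − 6×4 / (5×24) = 1 − 24/120 ≈ 0.8000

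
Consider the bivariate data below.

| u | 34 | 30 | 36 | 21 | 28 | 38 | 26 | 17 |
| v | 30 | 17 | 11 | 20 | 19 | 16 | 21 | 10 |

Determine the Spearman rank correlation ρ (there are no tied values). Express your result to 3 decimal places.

Rank u: 6, 5, 7, 2, 4, 8, 3, 1
Rank v: 8, 4, 2, 6, 5, 3, 7, 1
d = rank(u) − rank(v): -2, 1, 5, -4, -1, 5, -4, 0; Σd² = 88
ρ = 1 − 6Σd² / [n(n²−1)] = 1 − 6×88 / (8×63) = 1 − 528/504 ≈ -0.048

-0.048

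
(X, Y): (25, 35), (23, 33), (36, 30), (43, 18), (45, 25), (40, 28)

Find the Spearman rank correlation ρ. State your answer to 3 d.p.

Rank X: 2, 1, 3, 5, 6, 4
Rank Y: 6, 5, 4, 1, 2, 3
d = rank(X) − rank(Y): -4, -4, -1, 4, 4, 1; Σd² = 66
ρ = 1 − 6Σd² / [n(n²−1)] = 1 − 6×66 / (6×35) = 1 − 396/210 ≈ -0.886

-0.886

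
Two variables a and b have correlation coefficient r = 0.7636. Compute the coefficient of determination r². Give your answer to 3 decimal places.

r² = (0.7636)² = 0.583

0.583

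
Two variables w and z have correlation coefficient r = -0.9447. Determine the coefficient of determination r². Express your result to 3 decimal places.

r² = (-0.9447)² = 0.892

0.892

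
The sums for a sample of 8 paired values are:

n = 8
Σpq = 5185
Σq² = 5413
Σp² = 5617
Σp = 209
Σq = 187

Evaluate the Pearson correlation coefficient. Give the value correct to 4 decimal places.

0.7411

r = (nΣpq − ΣpΣq) / √[(nΣp² − (Σp)²)(nΣq² − (Σq)²)]
Numerator: 8×5185 − 209×187 = 2397
Denominator: √[(44936 − 43681)(43304 − 34969)] = √[1255 × 8335] = 3234.2580
r = 2397 / 3234.2580 ≈ 0.7411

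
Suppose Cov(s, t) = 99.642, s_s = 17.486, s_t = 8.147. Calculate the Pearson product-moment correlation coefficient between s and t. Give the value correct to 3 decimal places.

0.699

r = Cov(s,t) / (s_s · s_t) = 99.642 / (17.486 × 8.147)
  = 99.642 / 142.4584 ≈ 0.699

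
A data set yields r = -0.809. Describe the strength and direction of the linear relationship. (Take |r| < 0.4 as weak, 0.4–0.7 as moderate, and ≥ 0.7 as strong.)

r = -0.809 < 0 so the relationship is negative.
|r| = 0.809, which falls in the strong range.

strong negative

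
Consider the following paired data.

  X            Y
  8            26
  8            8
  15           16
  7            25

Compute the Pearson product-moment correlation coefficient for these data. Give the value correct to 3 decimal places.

n = 4, ΣX = 38, ΣY = 75, ΣX² = 402, ΣY² = 1621, ΣXY = 687
nΣXY − ΣXΣY = 2748 − 2850 = -102
nΣX² − (ΣX)² = 1608 − 1444 = 164; nΣY² − (ΣY)² = 6484 − 5625 = 859
r = -102 / √(164 × 859) = -102 / 375.3345 ≈ -0.272

-0.272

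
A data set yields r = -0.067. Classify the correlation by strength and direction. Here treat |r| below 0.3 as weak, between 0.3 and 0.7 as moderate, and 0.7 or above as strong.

weak negative

r = -0.067 < 0 so the relationship is negative.
|r| = 0.067, which falls in the weak range.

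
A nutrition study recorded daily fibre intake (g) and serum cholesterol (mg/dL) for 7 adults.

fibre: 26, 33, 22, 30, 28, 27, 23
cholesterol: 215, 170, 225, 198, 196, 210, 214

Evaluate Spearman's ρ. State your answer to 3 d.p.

-0.929

Rank fibre: 3, 7, 1, 6, 5, 4, 2
Rank cholesterol: 6, 1, 7, 3, 2, 4, 5
d = rank(fibre) − rank(cholesterol): -3, 6, -6, 3, 3, 0, -3; Σd² = 108
ρ = 1 − 6Σd² / [n(n²−1)] = 1 − 6×108 / (7×48) = 1 − 648/336 ≈ -0.929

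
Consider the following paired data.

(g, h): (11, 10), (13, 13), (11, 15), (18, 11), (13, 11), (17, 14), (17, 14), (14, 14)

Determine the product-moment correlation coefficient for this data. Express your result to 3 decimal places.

0.099

n = 8, Σg = 114, Σh = 102, Σg² = 1678, Σh² = 1324, Σgh = 1457
nΣgh − ΣgΣh = 11656 − 11628 = 28
nΣg² − (Σg)² = 13424 − 12996 = 428; nΣh² − (Σh)² = 10592 − 10404 = 188
r = 28 / √(428 × 188) = 28 / 283.6618 ≈ 0.099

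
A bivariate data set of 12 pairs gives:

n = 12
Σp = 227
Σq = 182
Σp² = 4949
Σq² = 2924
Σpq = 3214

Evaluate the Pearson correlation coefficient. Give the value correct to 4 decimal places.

-0.6990

r = (nΣpq − ΣpΣq) / √[(nΣp² − (Σp)²)(nΣq² − (Σq)²)]
Numerator: 12×3214 − 227×182 = -2746
Denominator: √[(59388 − 51529)(35088 − 33124)] = √[7859 × 1964] = 3928.7499
r = -2746 / 3928.7499 ≈ -0.6990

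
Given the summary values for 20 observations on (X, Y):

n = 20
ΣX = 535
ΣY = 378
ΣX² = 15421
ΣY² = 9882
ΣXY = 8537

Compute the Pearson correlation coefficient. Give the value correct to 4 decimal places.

-0.9033

r = (nΣXY − ΣXΣY) / √[(nΣX² − (ΣX)²)(nΣY² − (ΣY)²)]
Numerator: 20×8537 − 535×378 = -31490
Denominator: √[(308420 − 286225)(197640 − 142884)] = √[22195 × 54756] = 34861.2883
r = -31490 / 34861.2883 ≈ -0.9033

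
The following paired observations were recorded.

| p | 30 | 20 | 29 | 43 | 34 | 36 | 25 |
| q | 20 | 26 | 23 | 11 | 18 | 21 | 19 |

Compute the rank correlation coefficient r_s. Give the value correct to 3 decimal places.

-0.643

Rank p: 4, 1, 3, 7, 5, 6, 2
Rank q: 4, 7, 6, 1, 2, 5, 3
d = rank(p) − rank(q): 0, -6, -3, 6, 3, 1, -1; Σd² = 92
ρ = 1 − 6Σd² / [n(n²−1)] = 1 − 6×92 / (7×48) = 1 − 552/336 ≈ -0.643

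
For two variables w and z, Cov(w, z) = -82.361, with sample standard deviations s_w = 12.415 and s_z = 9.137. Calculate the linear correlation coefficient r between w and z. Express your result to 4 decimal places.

r = Cov(w,z) / (s_w · s_z) = -82.361 / (12.415 × 9.137)
  = -82.361 / 113.4359 ≈ -0.7261

-0.7261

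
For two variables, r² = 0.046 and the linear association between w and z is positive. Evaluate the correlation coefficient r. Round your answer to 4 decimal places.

0.2145

|r| = √0.046 = 0.2145
The association is positive, so r = 0.2145.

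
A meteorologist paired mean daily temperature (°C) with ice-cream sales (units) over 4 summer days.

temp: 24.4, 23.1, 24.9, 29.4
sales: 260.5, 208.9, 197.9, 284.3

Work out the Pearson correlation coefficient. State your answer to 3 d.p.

n = 4, Σx = 101.8, Σy = 951.6, Σx² = 2613.34, Σy² = 231490.36, Σxy = 24467.92
nΣxy − ΣxΣy = 97871.68 − 96872.88 = 998.8
nΣx² − (Σx)² = 10453.36 − 10363.24 = 90.12; nΣy² − (Σy)² = 925961.44 − 905542.56 = 20418.88
r = 998.8 / √(90.12 × 20418.88) = 998.8 / 1356.5211 ≈ 0.736

0.736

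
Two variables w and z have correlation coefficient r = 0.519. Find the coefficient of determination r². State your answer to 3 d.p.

r² = (0.519)² = 0.269

0.269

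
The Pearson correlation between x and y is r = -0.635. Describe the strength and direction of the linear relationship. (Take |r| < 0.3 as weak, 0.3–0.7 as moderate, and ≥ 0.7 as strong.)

moderate negative

r = -0.635 < 0 so the relationship is negative.
|r| = 0.635, which falls in the moderate range.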